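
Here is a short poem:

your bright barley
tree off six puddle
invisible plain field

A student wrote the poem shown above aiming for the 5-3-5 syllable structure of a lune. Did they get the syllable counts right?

Line 1: "your bright barley": 1+1+2 = 4 (expected 5)
Line 2: "tree off six puddle": 1+1+1+2 = 5 (expected 3)
Line 3: "invisible plain field": 4+1+1 = 6 (expected 5)

No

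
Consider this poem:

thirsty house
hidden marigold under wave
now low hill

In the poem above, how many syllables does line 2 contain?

8

Line 2: "hidden marigold under wave": 2+3+2+1 = 8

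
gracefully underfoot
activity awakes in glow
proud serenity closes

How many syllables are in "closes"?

2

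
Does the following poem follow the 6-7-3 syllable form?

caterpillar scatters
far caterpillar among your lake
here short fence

Line 1: caterpillar(4) + scatters(2) = 6 ✓
Line 2: far(1) + caterpillar(4) + among(2) + your(1) + lake(1) = 9 (expected 7)
Line 3: here(1) + short(1) + fence(1) = 3 ✓

No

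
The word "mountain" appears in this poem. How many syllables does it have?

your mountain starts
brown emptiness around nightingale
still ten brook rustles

2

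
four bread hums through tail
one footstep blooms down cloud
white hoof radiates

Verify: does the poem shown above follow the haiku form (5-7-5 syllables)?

Line 1: "four bread hums through tail": 1+1+1+1+1 = 5 ✓
Line 2: "one footstep blooms down cloud": 1+2+1+1+1 = 6 (expected 7)
Line 3: "white hoof radiates": 1+1+3 = 5 ✓

No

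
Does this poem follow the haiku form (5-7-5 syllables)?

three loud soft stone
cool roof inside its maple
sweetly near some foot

Line 1: "three loud soft stone": 1+1+1+1 = 4 (expected 5)
Line 2: "cool roof inside its maple": 1+1+2+1+2 = 7 ✓
Line 3: "sweetly near some foot": 2+1+1+1 = 5 ✓

No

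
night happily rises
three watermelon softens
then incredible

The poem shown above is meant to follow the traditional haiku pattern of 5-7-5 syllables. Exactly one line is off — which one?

The first line

Line 1: night (1), happily (3), rises (2) → 6 (expected 5)
Line 2: three (1), watermelon (4), softens (2) → 7 ✓
Line 3: then (1), incredible (4) → 5 ✓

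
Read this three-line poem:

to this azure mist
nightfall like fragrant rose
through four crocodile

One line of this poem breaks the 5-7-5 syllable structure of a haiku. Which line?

The second line

Line 1: to(1) + this(1) + azure(2) + mist(1) = 5 ✓
Line 2: nightfall(2) + like(1) + fragrant(2) + rose(1) = 6 (expected 7)
Line 3: through(1) + four(1) + crocodile(3) = 5 ✓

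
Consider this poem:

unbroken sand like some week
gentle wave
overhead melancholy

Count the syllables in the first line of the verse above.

7

The first line: "unbroken sand like some week": 3+1+1+1+1 = 7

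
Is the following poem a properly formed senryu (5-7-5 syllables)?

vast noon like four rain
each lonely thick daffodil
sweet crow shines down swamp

Yes

Line 1: vast (1), noon (1), like (1), four (1), rain (1) → 5 ✓
Line 2: each (1), lonely (2), thick (1), daffodil (3) → 7 ✓
Line 3: sweet (1), crow (1), shines (1), down (1), swamp (1) → 5 ✓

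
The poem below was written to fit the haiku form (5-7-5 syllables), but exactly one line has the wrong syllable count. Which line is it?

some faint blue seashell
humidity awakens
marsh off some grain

Line 1: "some faint blue seashell": 1+1+1+2 = 5 ✓
Line 2: "humidity awakens": 4+3 = 7 ✓
Line 3: "marsh off some grain": 1+1+1+1 = 4 (expected 5)

Line 3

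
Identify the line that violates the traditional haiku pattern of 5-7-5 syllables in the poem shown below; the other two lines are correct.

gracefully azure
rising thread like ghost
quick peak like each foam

Line 1: "gracefully azure": 3+2 = 5 ✓
Line 2: "rising thread like ghost": 2+1+1+1 = 5 (expected 7)
Line 3: "quick peak like each foam": 1+1+1+1+1 = 5 ✓

Line 2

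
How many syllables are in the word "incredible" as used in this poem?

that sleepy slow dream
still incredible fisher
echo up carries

4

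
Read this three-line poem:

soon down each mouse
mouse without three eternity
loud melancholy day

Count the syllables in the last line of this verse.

6

The last line: loud (1), melancholy (4), day (1) → 6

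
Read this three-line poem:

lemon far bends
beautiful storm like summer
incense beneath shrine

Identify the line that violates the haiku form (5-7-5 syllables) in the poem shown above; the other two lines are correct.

Line 1

Line 1: lemon(2) + far(1) + bends(1) = 4 (expected 5)
Line 2: beautiful(3) + storm(1) + like(1) + summer(2) = 7 ✓
Line 3: incense(2) + beneath(2) + shrine(1) = 5 ✓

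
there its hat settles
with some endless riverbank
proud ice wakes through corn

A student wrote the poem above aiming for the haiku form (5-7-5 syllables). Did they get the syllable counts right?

Line 1: there (1), its (1), hat (1), settles (2) → 5 ✓
Line 2: with (1), some (1), endless (2), riverbank (3) → 7 ✓
Line 3: proud (1), ice (1), wakes (1), through (1), corn (1) → 5 ✓

Yes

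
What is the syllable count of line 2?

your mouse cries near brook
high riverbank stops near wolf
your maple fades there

7

Line 2: high (1), riverbank (3), stops (1), near (1), wolf (1) → 7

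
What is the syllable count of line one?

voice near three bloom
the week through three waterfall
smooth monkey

Line one: "voice near three bloom": 1+1+1+1 = 4

4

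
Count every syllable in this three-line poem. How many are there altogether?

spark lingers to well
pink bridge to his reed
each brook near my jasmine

Line 1: spark (1), lingers (2), to (1), well (1) → 5
Line 2: pink (1), bridge (1), to (1), his (1), reed (1) → 5
Line 3: each (1), brook (1), near (1), my (1), jasmine (2) → 6
Total: 5 + 5 + 6 = 16

16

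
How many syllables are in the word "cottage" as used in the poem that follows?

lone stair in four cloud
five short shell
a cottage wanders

2

"cottage" has 2 syllables.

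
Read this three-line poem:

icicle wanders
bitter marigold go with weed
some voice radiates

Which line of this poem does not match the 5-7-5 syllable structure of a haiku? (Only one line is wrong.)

Line 1: icicle(3) + wanders(2) = 5 ✓
Line 2: bitter(2) + marigold(3) + go(1) + with(1) + weed(1) = 8 (expected 7)
Line 3: some(1) + voice(1) + radiates(3) = 5 ✓

The second line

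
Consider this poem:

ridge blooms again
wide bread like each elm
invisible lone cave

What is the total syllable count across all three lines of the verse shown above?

Line 1: "ridge blooms again": 1+1+2 = 4
Line 2: "wide bread like each elm": 1+1+1+1+1 = 5
Line 3: "invisible lone cave": 4+1+1 = 6
Total: 4 + 5 + 6 = 15

15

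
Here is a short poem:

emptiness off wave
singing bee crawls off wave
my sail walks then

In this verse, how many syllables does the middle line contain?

6

The middle line: singing(2) + bee(1) + crawls(1) + off(1) + wave(1) = 6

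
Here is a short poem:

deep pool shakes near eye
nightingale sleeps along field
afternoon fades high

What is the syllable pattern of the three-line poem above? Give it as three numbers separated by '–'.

Line 1: deep (1), pool (1), shakes (1), near (1), eye (1) → 5
Line 2: nightingale (3), sleeps (1), along (2), field (1) → 7
Line 3: afternoon (3), fades (1), high (1) → 5

5–7–5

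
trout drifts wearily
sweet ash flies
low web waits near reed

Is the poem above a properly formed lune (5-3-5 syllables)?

Yes

Line 1: trout (1), drifts (1), wearily (3) → 5 ✓
Line 2: sweet (1), ash (1), flies (1) → 3 ✓
Line 3: low (1), web (1), waits (1), near (1), reed (1) → 5 ✓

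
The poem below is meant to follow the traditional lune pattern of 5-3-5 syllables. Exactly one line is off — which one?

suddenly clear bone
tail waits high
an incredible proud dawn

Line 1: "suddenly clear bone": 3+1+1 = 5 ✓
Line 2: "tail waits high": 1+1+1 = 3 ✓
Line 3: "an incredible proud dawn": 1+4+1+1 = 7 (expected 5)

Line 3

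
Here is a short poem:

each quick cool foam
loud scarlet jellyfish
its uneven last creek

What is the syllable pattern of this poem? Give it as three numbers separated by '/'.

Line 1: each (1), quick (1), cool (1), foam (1) → 4
Line 2: loud (1), scarlet (2), jellyfish (3) → 6
Line 3: its (1), uneven (3), last (1), creek (1) → 6

4/6/6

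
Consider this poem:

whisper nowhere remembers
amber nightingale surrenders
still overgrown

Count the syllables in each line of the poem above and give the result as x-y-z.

7-8-4

Line 1: whisper (2), nowhere (2), remembers (3) → 7
Line 2: amber (2), nightingale (3), surrenders (3) → 8
Line 3: still (1), overgrown (3) → 4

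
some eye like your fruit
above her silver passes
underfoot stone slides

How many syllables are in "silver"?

2

"silver" has 2 syllables.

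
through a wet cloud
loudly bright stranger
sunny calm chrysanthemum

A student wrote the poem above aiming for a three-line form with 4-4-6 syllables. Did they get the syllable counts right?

No

Line 1: "through a wet cloud": 1+1+1+1 = 4 ✓
Line 2: "loudly bright stranger": 2+1+2 = 5 (expected 4)
Line 3: "sunny calm chrysanthemum": 2+1+4 = 7 (expected 6)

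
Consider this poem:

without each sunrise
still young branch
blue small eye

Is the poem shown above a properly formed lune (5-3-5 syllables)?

Line 1: without (2), each (1), sunrise (2) → 5 ✓
Line 2: still (1), young (1), branch (1) → 3 ✓
Line 3: blue (1), small (1), eye (1) → 3 (expected 5)

No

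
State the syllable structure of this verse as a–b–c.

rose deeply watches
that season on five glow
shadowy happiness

Line 1: "rose deeply watches": 1+2+2 = 5
Line 2: "that season on five glow": 1+2+1+1+1 = 6
Line 3: "shadowy happiness": 3+3 = 6

5–6–6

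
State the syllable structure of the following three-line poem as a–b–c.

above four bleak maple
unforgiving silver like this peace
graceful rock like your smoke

Line 1: above (2), four (1), bleak (1), maple (2) → 6
Line 2: unforgiving (4), silver (2), like (1), this (1), peace (1) → 9
Line 3: graceful (2), rock (1), like (1), your (1), smoke (1) → 6

6–9–6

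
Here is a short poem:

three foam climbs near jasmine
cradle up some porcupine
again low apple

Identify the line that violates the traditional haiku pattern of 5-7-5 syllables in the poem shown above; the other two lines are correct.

Line 1: "three foam climbs near jasmine": 1+1+1+1+2 = 6 (expected 5)
Line 2: "cradle up some porcupine": 2+1+1+3 = 7 ✓
Line 3: "again low apple": 2+1+2 = 5 ✓

Line 1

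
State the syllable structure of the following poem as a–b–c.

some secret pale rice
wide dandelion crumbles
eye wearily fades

Line 1: some (1), secret (2), pale (1), rice (1) → 5
Line 2: wide (1), dandelion (4), crumbles (2) → 7
Line 3: eye (1), wearily (3), fades (1) → 5

5–7–5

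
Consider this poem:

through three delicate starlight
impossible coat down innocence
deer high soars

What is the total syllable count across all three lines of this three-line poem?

Line 1: through(1) + three(1) + delicate(3) + starlight(2) = 7
Line 2: impossible(4) + coat(1) + down(1) + innocence(3) = 9
Line 3: deer(1) + high(1) + soars(1) = 3
Total: 7 + 9 + 3 = 19

19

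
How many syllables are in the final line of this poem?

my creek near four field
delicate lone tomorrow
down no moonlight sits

5

The final line: down(1) + no(1) + moonlight(2) + sits(1) = 5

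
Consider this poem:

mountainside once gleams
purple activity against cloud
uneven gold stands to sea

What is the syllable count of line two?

Line two: purple (2), activity (4), against (2), cloud (1) → 9

9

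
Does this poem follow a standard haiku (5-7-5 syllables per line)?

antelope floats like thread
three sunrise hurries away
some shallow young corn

No

Line 1: antelope (3), floats (1), like (1), thread (1) → 6 (expected 5)
Line 2: three (1), sunrise (2), hurries (2), away (2) → 7 ✓
Line 3: some (1), shallow (2), young (1), corn (1) → 5 ✓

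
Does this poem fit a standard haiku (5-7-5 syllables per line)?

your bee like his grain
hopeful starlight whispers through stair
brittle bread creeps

Line 1: your (1), bee (1), like (1), his (1), grain (1) → 5 ✓
Line 2: hopeful (2), starlight (2), whispers (2), through (1), stair (1) → 8 (expected 7)
Line 3: brittle (2), bread (1), creeps (1) → 4 (expected 5)

No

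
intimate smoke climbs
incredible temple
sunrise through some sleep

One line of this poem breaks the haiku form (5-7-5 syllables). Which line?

Line 1: intimate (3), smoke (1), climbs (1) → 5 ✓
Line 2: incredible (4), temple (2) → 6 (expected 7)
Line 3: sunrise (2), through (1), some (1), sleep (1) → 5 ✓

The second line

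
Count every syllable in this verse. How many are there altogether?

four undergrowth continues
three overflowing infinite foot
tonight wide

19

Line 1: four(1) + undergrowth(3) + continues(3) = 7
Line 2: three(1) + overflowing(4) + infinite(3) + foot(1) = 9
Line 3: tonight(2) + wide(1) = 3
Total: 7 + 9 + 3 = 19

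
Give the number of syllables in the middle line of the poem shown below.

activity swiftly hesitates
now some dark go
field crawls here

4

The middle line: now(1) + some(1) + dark(1) + go(1) = 4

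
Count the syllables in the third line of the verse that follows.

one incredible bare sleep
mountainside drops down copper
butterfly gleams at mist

The third line: butterfly(3) + gleams(1) + at(1) + mist(1) = 6

6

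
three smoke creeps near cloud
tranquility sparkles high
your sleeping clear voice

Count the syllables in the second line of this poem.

The second line: "tranquility sparkles high": 4+2+1 = 7

7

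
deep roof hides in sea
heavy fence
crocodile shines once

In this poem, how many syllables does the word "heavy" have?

2

"heavy" has 2 syllables.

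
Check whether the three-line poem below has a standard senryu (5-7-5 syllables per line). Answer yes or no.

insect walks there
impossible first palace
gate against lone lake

Line 1: "insect walks there": 2+1+1 = 4 (expected 5)
Line 2: "impossible first palace": 4+1+2 = 7 ✓
Line 3: "gate against lone lake": 1+2+1+1 = 5 ✓

No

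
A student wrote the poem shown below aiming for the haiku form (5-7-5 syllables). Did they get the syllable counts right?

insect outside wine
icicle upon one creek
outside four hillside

Line 1: insect(2) + outside(2) + wine(1) = 5 ✓
Line 2: icicle(3) + upon(2) + one(1) + creek(1) = 7 ✓
Line 3: outside(2) + four(1) + hillside(2) = 5 ✓

Yes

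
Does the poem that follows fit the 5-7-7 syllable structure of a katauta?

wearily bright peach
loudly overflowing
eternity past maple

Line 1: "wearily bright peach": 3+1+1 = 5 ✓
Line 2: "loudly overflowing": 2+4 = 6 (expected 7)
Line 3: "eternity past maple": 4+1+2 = 7 ✓

No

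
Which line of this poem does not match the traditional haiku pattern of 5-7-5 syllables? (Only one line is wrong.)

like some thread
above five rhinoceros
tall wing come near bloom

Line 1

Line 1: "like some thread": 1+1+1 = 3 (expected 5)
Line 2: "above five rhinoceros": 2+1+4 = 7 ✓
Line 3: "tall wing come near bloom": 1+1+1+1+1 = 5 ✓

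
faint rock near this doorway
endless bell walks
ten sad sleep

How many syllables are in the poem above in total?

13

Line 1: faint (1), rock (1), near (1), this (1), doorway (2) → 6
Line 2: endless (2), bell (1), walks (1) → 4
Line 3: ten (1), sad (1), sleep (1) → 3
Total: 6 + 4 + 3 = 13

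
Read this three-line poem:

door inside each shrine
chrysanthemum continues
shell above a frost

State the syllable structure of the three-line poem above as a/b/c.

Line 1: "door inside each shrine": 1+2+1+1 = 5
Line 2: "chrysanthemum continues": 4+3 = 7
Line 3: "shell above a frost": 1+2+1+1 = 5

5/7/5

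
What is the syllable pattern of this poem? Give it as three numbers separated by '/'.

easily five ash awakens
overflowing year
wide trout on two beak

8/5/5

Line 1: easily (3), five (1), ash (1), awakens (3) → 8
Line 2: overflowing (4), year (1) → 5
Line 3: wide (1), trout (1), on (1), two (1), beak (1) → 5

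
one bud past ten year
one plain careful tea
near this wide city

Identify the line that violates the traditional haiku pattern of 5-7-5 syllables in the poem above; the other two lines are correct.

Line 2

Line 1: one(1) + bud(1) + past(1) + ten(1) + year(1) = 5 ✓
Line 2: one(1) + plain(1) + careful(2) + tea(1) = 5 (expected 7)
Line 3: near(1) + this(1) + wide(1) + city(2) = 5 ✓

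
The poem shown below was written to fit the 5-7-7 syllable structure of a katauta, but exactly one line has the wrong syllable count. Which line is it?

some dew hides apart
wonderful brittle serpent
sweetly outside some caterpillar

The third line

Line 1: "some dew hides apart": 1+1+1+2 = 5 ✓
Line 2: "wonderful brittle serpent": 3+2+2 = 7 ✓
Line 3: "sweetly outside some caterpillar": 2+2+1+4 = 9 (expected 7)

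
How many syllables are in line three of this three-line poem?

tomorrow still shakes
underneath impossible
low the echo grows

Line three: low(1) + the(1) + echo(2) + grows(1) = 5

5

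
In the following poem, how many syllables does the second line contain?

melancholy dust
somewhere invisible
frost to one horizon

6

The second line: "somewhere invisible": 2+4 = 6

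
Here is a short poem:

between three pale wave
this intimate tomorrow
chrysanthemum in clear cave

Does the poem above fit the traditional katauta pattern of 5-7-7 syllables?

Line 1: between (2), three (1), pale (1), wave (1) → 5 ✓
Line 2: this (1), intimate (3), tomorrow (3) → 7 ✓
Line 3: chrysanthemum (4), in (1), clear (1), cave (1) → 7 ✓

Yes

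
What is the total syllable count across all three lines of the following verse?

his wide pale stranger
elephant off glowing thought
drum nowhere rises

Line 1: his(1) + wide(1) + pale(1) + stranger(2) = 5
Line 2: elephant(3) + off(1) + glowing(2) + thought(1) = 7
Line 3: drum(1) + nowhere(2) + rises(2) = 5
Total: 5 + 7 + 5 = 17

17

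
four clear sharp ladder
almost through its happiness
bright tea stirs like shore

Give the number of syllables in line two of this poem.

7

Line two: almost(2) + through(1) + its(1) + happiness(3) = 7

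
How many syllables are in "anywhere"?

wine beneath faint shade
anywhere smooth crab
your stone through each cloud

3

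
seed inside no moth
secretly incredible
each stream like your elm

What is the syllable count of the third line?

5

The third line: each (1), stream (1), like (1), your (1), elm (1) → 5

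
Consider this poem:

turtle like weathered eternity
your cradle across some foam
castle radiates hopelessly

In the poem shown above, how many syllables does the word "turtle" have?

2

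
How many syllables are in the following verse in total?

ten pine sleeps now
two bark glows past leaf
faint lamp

Line 1: ten(1) + pine(1) + sleeps(1) + now(1) = 4
Line 2: two(1) + bark(1) + glows(1) + past(1) + leaf(1) = 5
Line 3: faint(1) + lamp(1) = 2
Total: 4 + 5 + 2 = 11

11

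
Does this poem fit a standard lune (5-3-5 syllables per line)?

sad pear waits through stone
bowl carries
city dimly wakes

Yes

Line 1: sad(1) + pear(1) + waits(1) + through(1) + stone(1) = 5 ✓
Line 2: bowl(1) + carries(2) = 3 ✓
Line 3: city(2) + dimly(2) + wakes(1) = 5 ✓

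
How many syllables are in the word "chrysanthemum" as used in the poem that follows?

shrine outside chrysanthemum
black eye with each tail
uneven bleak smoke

4

"chrysanthemum" has 4 syllables.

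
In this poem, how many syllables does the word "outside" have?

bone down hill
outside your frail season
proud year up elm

2

"outside" has 2 syllables.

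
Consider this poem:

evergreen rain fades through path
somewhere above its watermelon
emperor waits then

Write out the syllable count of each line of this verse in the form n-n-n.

Line 1: "evergreen rain fades through path": 3+1+1+1+1 = 7
Line 2: "somewhere above its watermelon": 2+2+1+4 = 9
Line 3: "emperor waits then": 3+1+1 = 5

7-9-5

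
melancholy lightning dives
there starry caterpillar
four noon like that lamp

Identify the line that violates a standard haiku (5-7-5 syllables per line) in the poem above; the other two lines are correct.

Line 1: "melancholy lightning dives": 4+2+1 = 7 (expected 5)
Line 2: "there starry caterpillar": 1+2+4 = 7 ✓
Line 3: "four noon like that lamp": 1+1+1+1+1 = 5 ✓

Line 1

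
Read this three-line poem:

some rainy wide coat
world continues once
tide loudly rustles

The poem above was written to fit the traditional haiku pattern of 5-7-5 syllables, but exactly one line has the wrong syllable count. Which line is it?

Line 1: some(1) + rainy(2) + wide(1) + coat(1) = 5 ✓
Line 2: world(1) + continues(3) + once(1) = 5 (expected 7)
Line 3: tide(1) + loudly(2) + rustles(2) = 5 ✓

Line 2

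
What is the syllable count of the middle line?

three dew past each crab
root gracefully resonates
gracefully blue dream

7

The middle line: "root gracefully resonates": 1+3+3 = 7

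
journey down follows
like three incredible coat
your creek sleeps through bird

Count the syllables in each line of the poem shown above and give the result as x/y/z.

Line 1: journey (2), down (1), follows (2) → 5
Line 2: like (1), three (1), incredible (4), coat (1) → 7
Line 3: your (1), creek (1), sleeps (1), through (1), bird (1) → 5

5/7/5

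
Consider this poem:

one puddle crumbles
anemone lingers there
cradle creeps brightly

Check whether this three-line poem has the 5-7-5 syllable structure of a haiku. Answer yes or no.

Line 1: "one puddle crumbles": 1+2+2 = 5 ✓
Line 2: "anemone lingers there": 4+2+1 = 7 ✓
Line 3: "cradle creeps brightly": 2+1+2 = 5 ✓

Yes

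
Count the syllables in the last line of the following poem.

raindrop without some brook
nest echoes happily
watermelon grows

5

The last line: watermelon (4), grows (1) → 5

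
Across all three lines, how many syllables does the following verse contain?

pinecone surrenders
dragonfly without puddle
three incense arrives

17

Line 1: pinecone (2), surrenders (3) → 5
Line 2: dragonfly (3), without (2), puddle (2) → 7
Line 3: three (1), incense (2), arrives (2) → 5
Total: 5 + 7 + 5 = 17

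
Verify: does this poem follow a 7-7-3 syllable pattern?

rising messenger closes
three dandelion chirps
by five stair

No

Line 1: "rising messenger closes": 2+3+2 = 7 ✓
Line 2: "three dandelion chirps": 1+4+1 = 6 (expected 7)
Line 3: "by five stair": 1+1+1 = 3 ✓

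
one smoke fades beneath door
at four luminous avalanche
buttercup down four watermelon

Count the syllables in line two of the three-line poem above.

8

Line two: at(1) + four(1) + luminous(3) + avalanche(3) = 8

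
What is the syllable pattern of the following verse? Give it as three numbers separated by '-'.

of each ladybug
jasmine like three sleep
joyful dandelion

5-5-6

Line 1: of (1), each (1), ladybug (3) → 5
Line 2: jasmine (2), like (1), three (1), sleep (1) → 5
Line 3: joyful (2), dandelion (4) → 6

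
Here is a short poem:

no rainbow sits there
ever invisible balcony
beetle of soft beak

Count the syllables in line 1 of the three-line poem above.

Line 1: no(1) + rainbow(2) + sits(1) + there(1) = 5

5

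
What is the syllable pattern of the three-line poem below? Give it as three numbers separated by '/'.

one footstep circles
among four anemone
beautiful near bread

Line 1: "one footstep circles": 1+2+2 = 5
Line 2: "among four anemone": 2+1+4 = 7
Line 3: "beautiful near bread": 3+1+1 = 5

5/7/5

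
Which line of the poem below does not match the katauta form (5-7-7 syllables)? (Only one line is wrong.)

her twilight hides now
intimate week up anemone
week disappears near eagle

Line 1: her (1), twilight (2), hides (1), now (1) → 5 ✓
Line 2: intimate (3), week (1), up (1), anemone (4) → 9 (expected 7)
Line 3: week (1), disappears (3), near (1), eagle (2) → 7 ✓

The second line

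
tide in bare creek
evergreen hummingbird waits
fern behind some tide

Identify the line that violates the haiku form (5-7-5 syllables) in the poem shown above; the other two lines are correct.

Line 1: tide (1), in (1), bare (1), creek (1) → 4 (expected 5)
Line 2: evergreen (3), hummingbird (3), waits (1) → 7 ✓
Line 3: fern (1), behind (2), some (1), tide (1) → 5 ✓

The first line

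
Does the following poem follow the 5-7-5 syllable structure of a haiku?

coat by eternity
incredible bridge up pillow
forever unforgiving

No

Line 1: coat(1) + by(1) + eternity(4) = 6 (expected 5)
Line 2: incredible(4) + bridge(1) + up(1) + pillow(2) = 8 (expected 7)
Line 3: forever(3) + unforgiving(4) = 7 (expected 5)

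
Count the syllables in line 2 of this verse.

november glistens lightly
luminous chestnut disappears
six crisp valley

8

Line 2: "luminous chestnut disappears": 3+2+3 = 8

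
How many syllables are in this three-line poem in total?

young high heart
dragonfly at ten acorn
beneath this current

15

Line 1: young(1) + high(1) + heart(1) = 3
Line 2: dragonfly(3) + at(1) + ten(1) + acorn(2) = 7
Line 3: beneath(2) + this(1) + current(2) = 5
Total: 3 + 7 + 5 = 15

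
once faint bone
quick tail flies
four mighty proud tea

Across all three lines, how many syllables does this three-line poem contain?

11

Line 1: "once faint bone": 1+1+1 = 3
Line 2: "quick tail flies": 1+1+1 = 3
Line 3: "four mighty proud tea": 1+2+1+1 = 5
Total: 3 + 3 + 5 = 11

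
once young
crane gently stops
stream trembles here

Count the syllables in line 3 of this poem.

4

Line 3: "stream trembles here": 1+2+1 = 4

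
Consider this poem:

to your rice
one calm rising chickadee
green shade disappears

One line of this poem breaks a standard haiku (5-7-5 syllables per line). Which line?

Line 1: to (1), your (1), rice (1) → 3 (expected 5)
Line 2: one (1), calm (1), rising (2), chickadee (3) → 7 ✓
Line 3: green (1), shade (1), disappears (3) → 5 ✓

Line 1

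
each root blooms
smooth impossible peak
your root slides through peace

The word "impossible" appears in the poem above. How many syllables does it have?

4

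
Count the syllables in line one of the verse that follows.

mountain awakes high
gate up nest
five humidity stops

5

Line one: mountain(2) + awakes(2) + high(1) = 5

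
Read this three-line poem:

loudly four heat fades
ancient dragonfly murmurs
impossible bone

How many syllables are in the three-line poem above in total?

Line 1: "loudly four heat fades": 2+1+1+1 = 5
Line 2: "ancient dragonfly murmurs": 2+3+2 = 7
Line 3: "impossible bone": 4+1 = 5
Total: 5 + 7 + 5 = 17

17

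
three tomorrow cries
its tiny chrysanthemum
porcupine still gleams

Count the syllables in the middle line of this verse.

7

The middle line: "its tiny chrysanthemum": 1+2+4 = 7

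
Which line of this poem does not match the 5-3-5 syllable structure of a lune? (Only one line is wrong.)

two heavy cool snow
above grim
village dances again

The third line

Line 1: "two heavy cool snow": 1+2+1+1 = 5 ✓
Line 2: "above grim": 2+1 = 3 ✓
Line 3: "village dances again": 2+2+2 = 6 (expected 5)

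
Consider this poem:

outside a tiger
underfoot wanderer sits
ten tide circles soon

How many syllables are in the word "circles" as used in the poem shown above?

2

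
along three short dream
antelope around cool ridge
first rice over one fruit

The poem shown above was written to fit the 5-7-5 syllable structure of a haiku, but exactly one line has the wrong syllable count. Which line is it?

Line 1: along (2), three (1), short (1), dream (1) → 5 ✓
Line 2: antelope (3), around (2), cool (1), ridge (1) → 7 ✓
Line 3: first (1), rice (1), over (2), one (1), fruit (1) → 6 (expected 5)

The third line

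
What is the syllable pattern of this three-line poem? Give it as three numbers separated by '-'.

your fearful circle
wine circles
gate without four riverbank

Line 1: "your fearful circle": 1+2+2 = 5
Line 2: "wine circles": 1+2 = 3
Line 3: "gate without four riverbank": 1+2+1+3 = 7

5-3-7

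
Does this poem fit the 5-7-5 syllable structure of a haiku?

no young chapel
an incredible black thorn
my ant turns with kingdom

Line 1: "no young chapel": 1+1+2 = 4 (expected 5)
Line 2: "an incredible black thorn": 1+4+1+1 = 7 ✓
Line 3: "my ant turns with kingdom": 1+1+1+1+2 = 6 (expected 5)

No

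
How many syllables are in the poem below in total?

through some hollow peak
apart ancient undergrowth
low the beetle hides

17

Line 1: through(1) + some(1) + hollow(2) + peak(1) = 5
Line 2: apart(2) + ancient(2) + undergrowth(3) = 7
Line 3: low(1) + the(1) + beetle(2) + hides(1) = 5
Total: 5 + 7 + 5 = 17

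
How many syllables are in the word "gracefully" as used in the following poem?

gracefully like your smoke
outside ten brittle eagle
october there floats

"gracefully" has 3 syllables.

3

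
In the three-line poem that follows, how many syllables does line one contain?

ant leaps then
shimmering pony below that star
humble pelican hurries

Line one: ant (1), leaps (1), then (1) → 3

3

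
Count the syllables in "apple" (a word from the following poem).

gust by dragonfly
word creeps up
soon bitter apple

"apple" has 2 syllables.

2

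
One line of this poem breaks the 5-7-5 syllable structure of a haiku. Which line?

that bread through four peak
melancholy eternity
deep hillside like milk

Line 1: that(1) + bread(1) + through(1) + four(1) + peak(1) = 5 ✓
Line 2: melancholy(4) + eternity(4) = 8 (expected 7)
Line 3: deep(1) + hillside(2) + like(1) + milk(1) = 5 ✓

Line 2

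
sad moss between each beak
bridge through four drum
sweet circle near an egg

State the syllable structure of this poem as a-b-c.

Line 1: sad (1), moss (1), between (2), each (1), beak (1) → 6
Line 2: bridge (1), through (1), four (1), drum (1) → 4
Line 3: sweet (1), circle (2), near (1), an (1), egg (1) → 6

6-4-6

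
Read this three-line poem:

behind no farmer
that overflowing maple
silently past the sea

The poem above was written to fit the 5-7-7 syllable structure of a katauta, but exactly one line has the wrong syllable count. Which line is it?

Line 1: "behind no farmer": 2+1+2 = 5 ✓
Line 2: "that overflowing maple": 1+4+2 = 7 ✓
Line 3: "silently past the sea": 3+1+1+1 = 6 (expected 7)

Line 3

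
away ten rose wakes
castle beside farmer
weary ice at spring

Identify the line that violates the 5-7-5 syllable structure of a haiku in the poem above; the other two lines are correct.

The second line

Line 1: away(2) + ten(1) + rose(1) + wakes(1) = 5 ✓
Line 2: castle(2) + beside(2) + farmer(2) = 6 (expected 7)
Line 3: weary(2) + ice(1) + at(1) + spring(1) = 5 ✓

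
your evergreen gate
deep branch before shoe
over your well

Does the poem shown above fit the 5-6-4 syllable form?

Line 1: "your evergreen gate": 1+3+1 = 5 ✓
Line 2: "deep branch before shoe": 1+1+2+1 = 5 (expected 6)
Line 3: "over your well": 2+1+1 = 4 ✓

No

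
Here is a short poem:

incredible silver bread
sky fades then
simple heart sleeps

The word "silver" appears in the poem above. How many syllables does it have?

2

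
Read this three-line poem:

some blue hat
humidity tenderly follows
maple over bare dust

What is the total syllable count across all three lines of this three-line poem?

18

Line 1: "some blue hat": 1+1+1 = 3
Line 2: "humidity tenderly follows": 4+3+2 = 9
Line 3: "maple over bare dust": 2+2+1+1 = 6
Total: 3 + 9 + 6 = 18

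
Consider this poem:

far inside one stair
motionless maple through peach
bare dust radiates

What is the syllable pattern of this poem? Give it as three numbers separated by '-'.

5-7-5

Line 1: far(1) + inside(2) + one(1) + stair(1) = 5
Line 2: motionless(3) + maple(2) + through(1) + peach(1) = 7
Line 3: bare(1) + dust(1) + radiates(3) = 5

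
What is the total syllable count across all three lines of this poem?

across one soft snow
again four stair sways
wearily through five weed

16

Line 1: "across one soft snow": 2+1+1+1 = 5
Line 2: "again four stair sways": 2+1+1+1 = 5
Line 3: "wearily through five weed": 3+1+1+1 = 6
Total: 5 + 5 + 6 = 16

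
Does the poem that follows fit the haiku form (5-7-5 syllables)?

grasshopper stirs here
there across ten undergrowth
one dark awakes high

Yes

Line 1: grasshopper (3), stirs (1), here (1) → 5 ✓
Line 2: there (1), across (2), ten (1), undergrowth (3) → 7 ✓
Line 3: one (1), dark (1), awakes (2), high (1) → 5 ✓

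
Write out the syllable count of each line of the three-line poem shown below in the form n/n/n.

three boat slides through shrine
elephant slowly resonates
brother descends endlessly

Line 1: three(1) + boat(1) + slides(1) + through(1) + shrine(1) = 5
Line 2: elephant(3) + slowly(2) + resonates(3) = 8
Line 3: brother(2) + descends(2) + endlessly(3) = 7

5/8/7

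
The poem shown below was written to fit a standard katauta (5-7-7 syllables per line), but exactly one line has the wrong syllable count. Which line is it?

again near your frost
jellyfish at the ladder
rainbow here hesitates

The third line

Line 1: again(2) + near(1) + your(1) + frost(1) = 5 ✓
Line 2: jellyfish(3) + at(1) + the(1) + ladder(2) = 7 ✓
Line 3: rainbow(2) + here(1) + hesitates(3) = 6 (expected 7)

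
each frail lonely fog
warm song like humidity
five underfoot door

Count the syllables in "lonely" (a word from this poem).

2

"lonely" has 2 syllables.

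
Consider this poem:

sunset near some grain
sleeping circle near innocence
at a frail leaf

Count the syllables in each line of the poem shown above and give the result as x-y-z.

5-8-4

Line 1: "sunset near some grain": 2+1+1+1 = 5
Line 2: "sleeping circle near innocence": 2+2+1+3 = 8
Line 3: "at a frail leaf": 1+1+1+1 = 4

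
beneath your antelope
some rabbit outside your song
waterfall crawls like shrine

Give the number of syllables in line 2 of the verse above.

7

Line 2: some (1), rabbit (2), outside (2), your (1), song (1) → 7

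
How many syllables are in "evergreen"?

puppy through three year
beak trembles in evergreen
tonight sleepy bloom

3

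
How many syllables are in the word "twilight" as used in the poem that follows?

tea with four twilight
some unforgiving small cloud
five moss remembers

2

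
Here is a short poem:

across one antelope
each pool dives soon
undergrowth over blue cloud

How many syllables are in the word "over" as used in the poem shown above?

2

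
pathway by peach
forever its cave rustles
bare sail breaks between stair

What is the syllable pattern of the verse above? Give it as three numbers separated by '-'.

4-7-6

Line 1: "pathway by peach": 2+1+1 = 4
Line 2: "forever its cave rustles": 3+1+1+2 = 7
Line 3: "bare sail breaks between stair": 1+1+1+2+1 = 6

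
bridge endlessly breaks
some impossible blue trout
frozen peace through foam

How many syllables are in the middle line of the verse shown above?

7

The middle line: some (1), impossible (4), blue (1), trout (1) → 7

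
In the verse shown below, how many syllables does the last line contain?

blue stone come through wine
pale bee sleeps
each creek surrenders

5

The last line: each (1), creek (1), surrenders (3) → 5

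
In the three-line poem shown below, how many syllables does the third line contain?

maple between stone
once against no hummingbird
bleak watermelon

5

The third line: "bleak watermelon": 1+4 = 5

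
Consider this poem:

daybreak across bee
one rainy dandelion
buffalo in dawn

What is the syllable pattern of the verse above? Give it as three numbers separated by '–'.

Line 1: daybreak(2) + across(2) + bee(1) = 5
Line 2: one(1) + rainy(2) + dandelion(4) = 7
Line 3: buffalo(3) + in(1) + dawn(1) = 5

5–7–5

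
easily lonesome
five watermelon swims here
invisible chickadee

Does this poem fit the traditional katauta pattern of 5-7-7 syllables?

Line 1: easily (3), lonesome (2) → 5 ✓
Line 2: five (1), watermelon (4), swims (1), here (1) → 7 ✓
Line 3: invisible (4), chickadee (3) → 7 ✓

Yes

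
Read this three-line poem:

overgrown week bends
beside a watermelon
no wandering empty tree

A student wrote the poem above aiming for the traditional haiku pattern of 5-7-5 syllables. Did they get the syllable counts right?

Line 1: overgrown(3) + week(1) + bends(1) = 5 ✓
Line 2: beside(2) + a(1) + watermelon(4) = 7 ✓
Line 3: no(1) + wandering(3) + empty(2) + tree(1) = 7 (expected 5)

No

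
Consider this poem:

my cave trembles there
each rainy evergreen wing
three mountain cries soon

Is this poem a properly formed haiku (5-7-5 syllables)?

Line 1: my (1), cave (1), trembles (2), there (1) → 5 ✓
Line 2: each (1), rainy (2), evergreen (3), wing (1) → 7 ✓
Line 3: three (1), mountain (2), cries (1), soon (1) → 5 ✓

Yes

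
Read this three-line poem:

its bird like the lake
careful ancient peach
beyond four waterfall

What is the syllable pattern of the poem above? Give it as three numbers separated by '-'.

5-5-6

Line 1: "its bird like the lake": 1+1+1+1+1 = 5
Line 2: "careful ancient peach": 2+2+1 = 5
Line 3: "beyond four waterfall": 2+1+3 = 6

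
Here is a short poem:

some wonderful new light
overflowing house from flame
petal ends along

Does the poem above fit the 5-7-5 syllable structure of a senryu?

No

Line 1: some (1), wonderful (3), new (1), light (1) → 6 (expected 5)
Line 2: overflowing (4), house (1), from (1), flame (1) → 7 ✓
Line 3: petal (2), ends (1), along (2) → 5 ✓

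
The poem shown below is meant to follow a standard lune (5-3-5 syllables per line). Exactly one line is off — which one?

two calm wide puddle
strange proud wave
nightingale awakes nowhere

Line 1: two (1), calm (1), wide (1), puddle (2) → 5 ✓
Line 2: strange (1), proud (1), wave (1) → 3 ✓
Line 3: nightingale (3), awakes (2), nowhere (2) → 7 (expected 5)

Line 3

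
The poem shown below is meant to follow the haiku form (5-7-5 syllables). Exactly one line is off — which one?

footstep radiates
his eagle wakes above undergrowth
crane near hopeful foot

Line 1: footstep (2), radiates (3) → 5 ✓
Line 2: his (1), eagle (2), wakes (1), above (2), undergrowth (3) → 9 (expected 7)
Line 3: crane (1), near (1), hopeful (2), foot (1) → 5 ✓

The second line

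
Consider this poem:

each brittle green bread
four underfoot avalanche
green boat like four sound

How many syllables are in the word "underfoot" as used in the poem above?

3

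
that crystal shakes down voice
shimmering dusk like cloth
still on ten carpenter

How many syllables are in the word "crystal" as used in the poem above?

"crystal" has 2 syllables.

2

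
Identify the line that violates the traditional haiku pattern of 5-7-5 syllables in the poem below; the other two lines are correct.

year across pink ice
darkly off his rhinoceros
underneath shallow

Line 2

Line 1: year (1), across (2), pink (1), ice (1) → 5 ✓
Line 2: darkly (2), off (1), his (1), rhinoceros (4) → 8 (expected 7)
Line 3: underneath (3), shallow (2) → 5 ✓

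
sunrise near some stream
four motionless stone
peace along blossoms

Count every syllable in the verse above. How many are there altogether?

Line 1: sunrise(2) + near(1) + some(1) + stream(1) = 5
Line 2: four(1) + motionless(3) + stone(1) = 5
Line 3: peace(1) + along(2) + blossoms(2) = 5
Total: 5 + 5 + 5 = 15

15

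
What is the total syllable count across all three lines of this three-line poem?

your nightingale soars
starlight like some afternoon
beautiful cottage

17

Line 1: "your nightingale soars": 1+3+1 = 5
Line 2: "starlight like some afternoon": 2+1+1+3 = 7
Line 3: "beautiful cottage": 3+2 = 5
Total: 5 + 7 + 5 = 17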